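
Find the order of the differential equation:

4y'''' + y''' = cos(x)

The order is 4 (highest derivative is of order 4).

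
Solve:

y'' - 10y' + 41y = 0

Characteristic equation: r² - 10r + 41 = 0
Roots: r = 5 ± 4i (complex conjugates)
General solution: y = e^(5x)(C₁cos(4x) + C₂sin(4x))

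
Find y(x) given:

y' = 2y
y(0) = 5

General solution: y = Ce^(2x)
Applying IC y(0) = 5:
Particular solution: y = 5e^(2x)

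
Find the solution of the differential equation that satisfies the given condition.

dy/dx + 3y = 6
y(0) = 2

General solution: y = 2 + Ce^(-3x)
Applying y(0) = 2: C = 2 - 2 = 0
Particular solution: y = 2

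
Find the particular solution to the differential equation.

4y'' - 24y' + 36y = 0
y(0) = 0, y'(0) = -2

General solution: y = (C₁ + C₂x)e^(3x)
Repeated root r = 3
Applying ICs: C₁ = 0, C₂ = -2
Particular solution: y = -2xe^(3x)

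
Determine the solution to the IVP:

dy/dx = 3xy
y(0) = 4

General solution: y = Ce^(3x²/2)
Applying IC y(0) = 4:
Particular solution: y = 4e^(3x²/2)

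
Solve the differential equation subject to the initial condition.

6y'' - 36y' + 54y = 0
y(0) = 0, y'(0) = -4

General solution: y = (C₁ + C₂x)e^(3x)
Repeated root r = 3
Applying ICs: C₁ = 0, C₂ = -4
Particular solution: y = -4xe^(3x)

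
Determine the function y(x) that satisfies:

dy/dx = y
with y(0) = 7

General solution: y = Ce^x
Applying IC y(0) = 7:
Particular solution: y = 7e^x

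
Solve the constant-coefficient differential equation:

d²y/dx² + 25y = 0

Characteristic equation: r² + 25 = 0
Roots: r = ±5i (complex conjugates)
General solution: y = C₁cos(5x) + C₂sin(5x)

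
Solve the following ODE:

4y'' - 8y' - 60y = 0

Characteristic equation: 4r² - 8r - 60 = 0
Divide by 4: r² - 2r - 15 = 0
Roots: r = 5, -3 (distinct real)
General solution: y = C₁e^(5x) + C₂e^(-3x)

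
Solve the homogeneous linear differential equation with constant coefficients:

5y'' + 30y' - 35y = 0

Characteristic equation: 5r² + 30r - 35 = 0
Divide by 5: r² + 6r - 7 = 0
Roots: r = 1, -7 (distinct real)
General solution: y = C₁e^x + C₂e^(-7x)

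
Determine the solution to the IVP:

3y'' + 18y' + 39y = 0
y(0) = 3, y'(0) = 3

General solution: y = e^(-3x)(C₁cos(2x) + C₂sin(2x))
Complex roots r = -3 ± 2i
Applying ICs: C₁ = 3, C₂ = 6
Particular solution: y = e^(-3x)(3cos(2x) + 6sin(2x))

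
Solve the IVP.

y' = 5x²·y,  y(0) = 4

General solution: y = Ce^(5x³/3)
Applying IC y(0) = 4:
Particular solution: y = 4e^(5x³/3)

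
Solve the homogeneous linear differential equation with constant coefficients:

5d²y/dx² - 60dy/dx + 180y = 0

Characteristic equation: 5r² - 60r + 180 = 0
Divide by 5: r² - 12r + 36 = 0
Factored: (r - 6)² = 0
Repeated root: r = 6
General solution: y = (C₁ + C₂x)e^(6x)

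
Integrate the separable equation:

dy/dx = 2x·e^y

Separating variables and integrating:
-e^(-y) = x² + C

General solution: y = -ln(C - x²)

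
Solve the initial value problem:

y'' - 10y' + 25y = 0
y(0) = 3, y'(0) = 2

General solution: y = (C₁ + C₂x)e^(5x)
Repeated root r = 5
Applying ICs: C₁ = 3, C₂ = -13
Particular solution: y = (3 - 13x)e^(5x)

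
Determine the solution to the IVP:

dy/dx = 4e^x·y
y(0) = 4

General solution: y = Ce^(4e^x)
Applying IC y(0) = 4:
Particular solution: y = 4e^(4(e^x - 1))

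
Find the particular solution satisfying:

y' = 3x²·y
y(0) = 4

General solution: y = Ce^(x³)
Applying IC y(0) = 4:
Particular solution: y = 4e^(x³)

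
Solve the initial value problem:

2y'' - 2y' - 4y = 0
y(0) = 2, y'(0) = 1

General solution: y = C₁e^(2x) + C₂e^(-x)
Applying ICs: C₁ = 1, C₂ = 1
Particular solution: y = e^(2x) + e^(-x)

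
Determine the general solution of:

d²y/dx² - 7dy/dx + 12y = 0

Characteristic equation: r² - 7r + 12 = 0
Roots: r = 4, 3 (distinct real)
General solution: y = C₁e^(4x) + C₂e^(3x)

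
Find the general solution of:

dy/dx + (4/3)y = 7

Using integrating factor method:

General solution: y = 21/4 + Ce^(-4x/3)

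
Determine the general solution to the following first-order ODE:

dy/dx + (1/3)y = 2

Using integrating factor method:

General solution: y = 6 + Ce^(-x/3)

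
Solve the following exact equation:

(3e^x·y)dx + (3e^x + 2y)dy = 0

Verify exactness: ∂M/∂y = ∂N/∂x ✓
Find F(x,y) such that ∂F/∂x = M, ∂F/∂y = N
Solution: 3e^x·y + y² = C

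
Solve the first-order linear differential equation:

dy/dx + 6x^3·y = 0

Using integrating factor method:

General solution: y = Ce^(-3x^4/2)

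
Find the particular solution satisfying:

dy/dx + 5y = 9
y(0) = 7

General solution: y = 9/5 + Ce^(-5x)
Applying y(0) = 7: C = 7 - 9/5 = 26/5
Particular solution: y = 9/5 + (26/5)e^(-5x)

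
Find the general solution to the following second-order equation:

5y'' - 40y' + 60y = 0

Characteristic equation: 5r² - 40r + 60 = 0
Divide by 5: r² - 8r + 12 = 0
Roots: r = 6, 2 (distinct real)
General solution: y = C₁e^(6x) + C₂e^(2x)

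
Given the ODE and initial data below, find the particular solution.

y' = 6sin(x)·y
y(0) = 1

General solution: y = Ce^(-6cos(x))
Applying IC y(0) = 1:
Particular solution: y = e^(6(1-cos(x)))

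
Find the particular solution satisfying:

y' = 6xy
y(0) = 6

General solution: y = Ce^(3x²)
Applying IC y(0) = 6:
Particular solution: y = 6e^(3x²)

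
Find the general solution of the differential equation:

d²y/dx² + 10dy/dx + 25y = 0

Characteristic equation: r² + 10r + 25 = 0
Factored: (r + 5)² = 0
Repeated root: r = -5
General solution: y = (C₁ + C₂x)e^(-5x)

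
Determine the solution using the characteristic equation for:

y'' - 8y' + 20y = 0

Characteristic equation: r² - 8r + 20 = 0
Roots: r = 4 ± 2i (complex conjugates)
General solution: y = e^(4x)(C₁cos(2x) + C₂sin(2x))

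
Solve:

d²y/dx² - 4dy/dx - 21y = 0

Characteristic equation: r² - 4r - 21 = 0
Roots: r = 7, -3 (distinct real)
General solution: y = C₁e^(7x) + C₂e^(-3x)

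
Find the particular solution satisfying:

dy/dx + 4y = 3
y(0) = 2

General solution: y = 3/4 + Ce^(-4x)
Applying y(0) = 2: C = 2 - 3/4 = 5/4
Particular solution: y = 3/4 + (5/4)e^(-4x)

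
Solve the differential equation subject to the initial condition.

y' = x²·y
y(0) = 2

General solution: y = Ce^(x³/3)
Applying IC y(0) = 2:
Particular solution: y = 2e^(x³/3)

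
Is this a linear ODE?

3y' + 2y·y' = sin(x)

No. Nonlinear (product y·y')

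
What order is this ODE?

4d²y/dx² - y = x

The order is 2 (highest derivative is of order 2).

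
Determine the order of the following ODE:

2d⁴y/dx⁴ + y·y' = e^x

The order is 4 (highest derivative is of order 4).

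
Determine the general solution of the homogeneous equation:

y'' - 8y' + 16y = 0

Characteristic equation: r² - 8r + 16 = 0
Factored: (r - 4)² = 0
Repeated root: r = 4
General solution: y = (C₁ + C₂x)e^(4x)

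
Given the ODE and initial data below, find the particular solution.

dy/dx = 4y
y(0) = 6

General solution: y = Ce^(4x)
Applying IC y(0) = 6:
Particular solution: y = 6e^(4x)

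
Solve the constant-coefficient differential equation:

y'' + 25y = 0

Characteristic equation: r² + 25 = 0
Roots: r = ±5i (complex conjugates)
General solution: y = C₁cos(5x) + C₂sin(5x)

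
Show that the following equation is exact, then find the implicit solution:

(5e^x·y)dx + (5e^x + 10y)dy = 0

Verify exactness: ∂M/∂y = ∂N/∂x ✓
Find F(x,y) such that ∂F/∂x = M, ∂F/∂y = N
Solution: 5e^x·y + 5y² = C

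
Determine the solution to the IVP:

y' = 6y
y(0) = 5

General solution: y = Ce^(6x)
Applying IC y(0) = 5:
Particular solution: y = 5e^(6x)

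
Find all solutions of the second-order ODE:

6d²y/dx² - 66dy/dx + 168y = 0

Characteristic equation: 6r² - 66r + 168 = 0
Divide by 6: r² - 11r + 28 = 0
Roots: r = 4, 7 (distinct real)
General solution: y = C₁e^(4x) + C₂e^(7x)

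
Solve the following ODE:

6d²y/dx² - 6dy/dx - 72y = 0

Characteristic equation: 6r² - 6r - 72 = 0
Divide by 6: r² - r - 12 = 0
Roots: r = 4, -3 (distinct real)
General solution: y = C₁e^(4x) + C₂e^(-3x)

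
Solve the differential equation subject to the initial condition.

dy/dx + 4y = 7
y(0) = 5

General solution: y = 7/4 + Ce^(-4x)
Applying y(0) = 5: C = 5 - 7/4 = 13/4
Particular solution: y = 7/4 + (13/4)e^(-4x)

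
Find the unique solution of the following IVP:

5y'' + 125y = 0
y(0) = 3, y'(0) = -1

General solution: y = C₁cos(5x) + C₂sin(5x)
Complex roots r = ±5i
Applying ICs: C₁ = 3, C₂ = -1/5
Particular solution: y = 3cos(5x) - (1/5)sin(5x)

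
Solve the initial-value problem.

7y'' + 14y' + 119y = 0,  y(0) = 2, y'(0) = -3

General solution: y = e^(-x)(C₁cos(4x) + C₂sin(4x))
Complex roots r = -1 ± 4i
Applying ICs: C₁ = 2, C₂ = -1/4
Particular solution: y = e^(-x)(2cos(4x) - (1/4)sin(4x))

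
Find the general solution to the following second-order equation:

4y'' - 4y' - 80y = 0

Characteristic equation: 4r² - 4r - 80 = 0
Divide by 4: r² - r - 20 = 0
Roots: r = 5, -4 (distinct real)
General solution: y = C₁e^(5x) + C₂e^(-4x)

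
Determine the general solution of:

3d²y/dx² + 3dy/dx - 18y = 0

Characteristic equation: 3r² + 3r - 18 = 0
Divide by 3: r² + r - 6 = 0
Roots: r = 2, -3 (distinct real)
General solution: y = C₁e^(2x) + C₂e^(-3x)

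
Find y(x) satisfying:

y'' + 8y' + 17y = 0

Characteristic equation: r² + 8r + 17 = 0
Roots: r = -4 ± i (complex conjugates)
General solution: y = e^(-4x)(C₁cos(x) + C₂sin(x))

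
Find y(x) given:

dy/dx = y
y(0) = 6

General solution: y = Ce^x
Applying IC y(0) = 6:
Particular solution: y = 6e^x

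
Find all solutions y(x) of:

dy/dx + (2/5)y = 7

Using integrating factor method:

General solution: y = 35/2 + Ce^(-2x/5)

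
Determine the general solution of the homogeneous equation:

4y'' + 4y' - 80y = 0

Characteristic equation: 4r² + 4r - 80 = 0
Divide by 4: r² + r - 20 = 0
Roots: r = 4, -5 (distinct real)
General solution: y = C₁e^(4x) + C₂e^(-5x)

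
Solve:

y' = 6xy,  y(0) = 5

General solution: y = Ce^(3x²)
Applying IC y(0) = 5:
Particular solution: y = 5e^(3x²)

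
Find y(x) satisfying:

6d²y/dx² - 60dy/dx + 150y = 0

Characteristic equation: 6r² - 60r + 150 = 0
Divide by 6: r² - 10r + 25 = 0
Factored: (r - 5)² = 0
Repeated root: r = 5
General solution: y = (C₁ + C₂x)e^(5x)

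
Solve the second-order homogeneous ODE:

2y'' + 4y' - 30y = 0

Characteristic equation: 2r² + 4r - 30 = 0
Divide by 2: r² + 2r - 15 = 0
Roots: r = 3, -5 (distinct real)
General solution: y = C₁e^(3x) + C₂e^(-5x)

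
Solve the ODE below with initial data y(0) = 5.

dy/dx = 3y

General solution: y = Ce^(3x)
Applying IC y(0) = 5:
Particular solution: y = 5e^(3x)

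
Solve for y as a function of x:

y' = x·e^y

Separating variables and integrating:
-e^(-y) = x²/2 + C

General solution: y = -ln(C - x²/2)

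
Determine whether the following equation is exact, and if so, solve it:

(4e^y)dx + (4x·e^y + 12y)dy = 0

Verify exactness: ∂M/∂y = ∂N/∂x ✓
Find F(x,y) such that ∂F/∂x = M, ∂F/∂y = N
Solution: 4x·e^y + 6y² = C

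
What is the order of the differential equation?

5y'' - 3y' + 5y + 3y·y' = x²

The order is 2 (highest derivative is of order 2).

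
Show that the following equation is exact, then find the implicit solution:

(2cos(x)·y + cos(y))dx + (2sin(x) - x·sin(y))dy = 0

Verify exactness: ∂M/∂y = ∂N/∂x ✓
Find F(x,y) such that ∂F/∂x = M, ∂F/∂y = N
Solution: 2sin(x)·y + x·cos(y) = C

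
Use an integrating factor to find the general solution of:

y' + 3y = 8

Using integrating factor method:

General solution: y = 8/3 + Ce^(-3x)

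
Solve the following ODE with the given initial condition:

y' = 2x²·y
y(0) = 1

General solution: y = Ce^(2x³/3)
Applying IC y(0) = 1:
Particular solution: y = e^(2x³/3)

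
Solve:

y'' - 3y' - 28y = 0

Characteristic equation: r² - 3r - 28 = 0
Roots: r = 7, -4 (distinct real)
General solution: y = C₁e^(7x) + C₂e^(-4x)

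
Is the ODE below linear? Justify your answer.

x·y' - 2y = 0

Yes. Linear (y and its derivatives appear to the first power only, no products of y terms)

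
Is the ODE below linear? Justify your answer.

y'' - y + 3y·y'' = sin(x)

No. Nonlinear (y·y'' term)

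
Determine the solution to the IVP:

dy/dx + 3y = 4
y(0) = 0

General solution: y = 4/3 + Ce^(-3x)
Applying y(0) = 0: C = 0 - 4/3 = -4/3
Particular solution: y = 4/3 - (4/3)e^(-3x)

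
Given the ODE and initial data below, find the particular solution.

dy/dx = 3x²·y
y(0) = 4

General solution: y = Ce^(x³)
Applying IC y(0) = 4:
Particular solution: y = 4e^(x³)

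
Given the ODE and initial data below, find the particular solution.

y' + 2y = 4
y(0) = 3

General solution: y = 2 + Ce^(-2x)
Applying y(0) = 3: C = 3 - 2 = 1
Particular solution: y = 2 + e^(-2x)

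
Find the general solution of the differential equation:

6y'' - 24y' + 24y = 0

Characteristic equation: 6r² - 24r + 24 = 0
Divide by 6: r² - 4r + 4 = 0
Factored: (r - 2)² = 0
Repeated root: r = 2
General solution: y = (C₁ + C₂x)e^(2x)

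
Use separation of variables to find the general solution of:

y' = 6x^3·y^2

Separating variables and integrating:
-1/y = 3x^4/2 + C

General solution: y^-1 = (-3/2)x^4 + C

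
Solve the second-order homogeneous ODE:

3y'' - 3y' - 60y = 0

Characteristic equation: 3r² - 3r - 60 = 0
Divide by 3: r² - r - 20 = 0
Roots: r = 5, -4 (distinct real)
General solution: y = C₁e^(5x) + C₂e^(-4x)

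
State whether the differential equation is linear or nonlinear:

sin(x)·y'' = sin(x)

Linear (y and its derivatives appear to the first power only, no products of y terms)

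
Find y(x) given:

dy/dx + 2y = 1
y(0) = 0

General solution: y = 1/2 + Ce^(-2x)
Applying y(0) = 0: C = 0 - 1/2 = -1/2
Particular solution: y = 1/2 - (1/2)e^(-2x)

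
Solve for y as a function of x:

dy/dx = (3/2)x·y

Separating variables and integrating:
ln|y| = 3x^2/4 + C

General solution: y = Ce^(3x^2/4)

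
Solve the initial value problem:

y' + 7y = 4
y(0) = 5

General solution: y = 4/7 + Ce^(-7x)
Applying y(0) = 5: C = 5 - 4/7 = 31/7
Particular solution: y = 4/7 + (31/7)e^(-7x)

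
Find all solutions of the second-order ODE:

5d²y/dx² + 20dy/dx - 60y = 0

Characteristic equation: 5r² + 20r - 60 = 0
Divide by 5: r² + 4r - 12 = 0
Roots: r = 2, -6 (distinct real)
General solution: y = C₁e^(2x) + C₂e^(-6x)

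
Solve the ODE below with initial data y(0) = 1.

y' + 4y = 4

General solution: y = 1 + Ce^(-4x)
Applying y(0) = 1: C = 1 - 1 = 0
Particular solution: y = 1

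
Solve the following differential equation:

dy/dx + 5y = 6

Using integrating factor method:

General solution: y = 6/5 + Ce^(-5x)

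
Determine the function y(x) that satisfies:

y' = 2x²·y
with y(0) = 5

General solution: y = Ce^(2x³/3)
Applying IC y(0) = 5:
Particular solution: y = 5e^(2x³/3)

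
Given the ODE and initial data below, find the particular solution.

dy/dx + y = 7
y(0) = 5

General solution: y = 7 + Ce^(-x)
Applying y(0) = 5: C = 5 - 7 = -2
Particular solution: y = 7 - 2e^(-x)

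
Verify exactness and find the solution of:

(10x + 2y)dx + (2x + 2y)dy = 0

Verify exactness: ∂M/∂y = ∂N/∂x ✓
Find F(x,y) such that ∂F/∂x = M, ∂F/∂y = N
Solution: 5x² + 2xy + y² = C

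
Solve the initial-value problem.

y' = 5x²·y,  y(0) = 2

General solution: y = Ce^(5x³/3)
Applying IC y(0) = 2:
Particular solution: y = 2e^(5x³/3)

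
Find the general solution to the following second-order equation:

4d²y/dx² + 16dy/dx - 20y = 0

Characteristic equation: 4r² + 16r - 20 = 0
Divide by 4: r² + 4r - 5 = 0
Roots: r = 1, -5 (distinct real)
General solution: y = C₁e^x + C₂e^(-5x)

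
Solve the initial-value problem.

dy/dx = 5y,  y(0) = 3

General solution: y = Ce^(5x)
Applying IC y(0) = 3:
Particular solution: y = 3e^(5x)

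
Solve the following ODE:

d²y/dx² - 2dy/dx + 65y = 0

Characteristic equation: r² - 2r + 65 = 0
Roots: r = 1 ± 8i (complex conjugates)
General solution: y = e^x(C₁cos(8x) + C₂sin(8x))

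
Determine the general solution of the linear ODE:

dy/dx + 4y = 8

Using integrating factor method:

General solution: y = 2 + Ce^(-4x)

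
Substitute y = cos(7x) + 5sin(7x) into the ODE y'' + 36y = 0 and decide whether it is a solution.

Verification:
y'' = -49cos(7x) - 245sin(7x)
y'' + 36y ≠ 0 (frequency mismatch: got 49 instead of 36)

No, it is not a solution.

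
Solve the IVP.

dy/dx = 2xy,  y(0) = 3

General solution: y = Ce^(x²)
Applying IC y(0) = 3:
Particular solution: y = 3e^(x²)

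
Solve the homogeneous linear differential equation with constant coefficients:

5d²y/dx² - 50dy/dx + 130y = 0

Characteristic equation: 5r² - 50r + 130 = 0
Divide by 5: r² - 10r + 26 = 0
Roots: r = 5 ± i (complex conjugates)
General solution: y = e^(5x)(C₁cos(x) + C₂sin(x))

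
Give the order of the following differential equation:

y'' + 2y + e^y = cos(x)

The order is 2 (highest derivative is of order 2).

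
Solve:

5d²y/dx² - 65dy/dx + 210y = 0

Characteristic equation: 5r² - 65r + 210 = 0
Divide by 5: r² - 13r + 42 = 0
Roots: r = 7, 6 (distinct real)
General solution: y = C₁e^(7x) + C₂e^(6x)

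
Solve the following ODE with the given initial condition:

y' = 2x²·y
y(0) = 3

General solution: y = Ce^(2x³/3)
Applying IC y(0) = 3:
Particular solution: y = 3e^(2x³/3)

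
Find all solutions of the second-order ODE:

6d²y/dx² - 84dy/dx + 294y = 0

Characteristic equation: 6r² - 84r + 294 = 0
Divide by 6: r² - 14r + 49 = 0
Factored: (r - 7)² = 0
Repeated root: r = 7
General solution: y = (C₁ + C₂x)e^(7x)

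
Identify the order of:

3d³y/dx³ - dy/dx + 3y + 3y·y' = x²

The order is 3 (highest derivative is of order 3).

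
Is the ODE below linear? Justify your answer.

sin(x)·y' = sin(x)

Yes. Linear (y and its derivatives appear to the first power only, no products of y terms)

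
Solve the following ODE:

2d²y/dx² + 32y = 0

Characteristic equation: 2r² + 32 = 0
Divide by 2: r² + 16 = 0
Roots: r = ±4i (complex conjugates)
General solution: y = C₁cos(4x) + C₂sin(4x)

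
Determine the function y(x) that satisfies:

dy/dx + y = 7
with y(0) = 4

General solution: y = 7 + Ce^(-x)
Applying y(0) = 4: C = 4 - 7 = -3
Particular solution: y = 7 - 3e^(-x)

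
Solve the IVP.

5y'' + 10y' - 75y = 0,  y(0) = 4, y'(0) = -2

General solution: y = C₁e^(3x) + C₂e^(-5x)
Applying ICs: C₁ = 9/4, C₂ = 7/4
Particular solution: y = (9/4)e^(3x) + (7/4)e^(-5x)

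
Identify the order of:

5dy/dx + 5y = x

The order is 1 (highest derivative is of order 1).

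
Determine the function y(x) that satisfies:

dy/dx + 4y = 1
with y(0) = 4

General solution: y = 1/4 + Ce^(-4x)
Applying y(0) = 4: C = 4 - 1/4 = 15/4
Particular solution: y = 1/4 + (15/4)e^(-4x)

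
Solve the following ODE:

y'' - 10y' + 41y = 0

Characteristic equation: r² - 10r + 41 = 0
Roots: r = 5 ± 4i (complex conjugates)
General solution: y = e^(5x)(C₁cos(4x) + C₂sin(4x))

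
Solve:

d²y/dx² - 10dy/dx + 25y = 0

Characteristic equation: r² - 10r + 25 = 0
Factored: (r - 5)² = 0
Repeated root: r = 5
General solution: y = (C₁ + C₂x)e^(5x)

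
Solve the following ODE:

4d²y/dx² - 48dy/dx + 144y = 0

Characteristic equation: 4r² - 48r + 144 = 0
Divide by 4: r² - 12r + 36 = 0
Factored: (r - 6)² = 0
Repeated root: r = 6
General solution: y = (C₁ + C₂x)e^(6x)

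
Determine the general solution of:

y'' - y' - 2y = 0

Characteristic equation: r² - r - 2 = 0
Roots: r = 2, -1 (distinct real)
General solution: y = C₁e^(2x) + C₂e^(-x)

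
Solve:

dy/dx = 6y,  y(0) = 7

General solution: y = Ce^(6x)
Applying IC y(0) = 7:
Particular solution: y = 7e^(6x)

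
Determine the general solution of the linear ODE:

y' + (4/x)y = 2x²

Using integrating factor method:

General solution: y = (2/7)x^3 + Cx^(-4)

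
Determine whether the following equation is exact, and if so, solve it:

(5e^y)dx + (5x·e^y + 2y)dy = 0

Verify exactness: ∂M/∂y = ∂N/∂x ✓
Find F(x,y) such that ∂F/∂x = M, ∂F/∂y = N
Solution: 5x·e^y + y² = C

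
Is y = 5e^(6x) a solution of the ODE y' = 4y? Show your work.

Verification:
y = 5e^(6x)
y' = 30e^(6x)
But 4y = 20e^(6x)
y' ≠ 4y — the derivative does not match

No, it is not a solution.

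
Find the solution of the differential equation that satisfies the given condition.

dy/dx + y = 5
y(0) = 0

General solution: y = 5 + Ce^(-x)
Applying y(0) = 0: C = 0 - 5 = -5
Particular solution: y = 5 - 5e^(-x)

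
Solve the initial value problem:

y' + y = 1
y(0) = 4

General solution: y = 1 + Ce^(-x)
Applying y(0) = 4: C = 4 - 1 = 3
Particular solution: y = 1 + 3e^(-x)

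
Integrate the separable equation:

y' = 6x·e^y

Separating variables and integrating:
-e^(-y) = 3x² + C

General solution: y = -ln(C - 3x²)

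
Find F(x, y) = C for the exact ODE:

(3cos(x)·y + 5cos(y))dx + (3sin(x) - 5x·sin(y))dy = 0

Verify exactness: ∂M/∂y = ∂N/∂x ✓
Find F(x,y) such that ∂F/∂x = M, ∂F/∂y = N
Solution: 3sin(x)·y + 5x·cos(y) = C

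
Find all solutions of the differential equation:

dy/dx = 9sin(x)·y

Separating variables and integrating:
ln|y| = -9cos(x) + C

General solution: y = Ce^(-9cos(x))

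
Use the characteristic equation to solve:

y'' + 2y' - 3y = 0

Characteristic equation: r² + 2r - 3 = 0
Roots: r = 1, -3 (distinct real)
General solution: y = C₁e^x + C₂e^(-3x)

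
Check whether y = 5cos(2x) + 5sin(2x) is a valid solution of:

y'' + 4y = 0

Verification:
y'' = -20cos(2x) - 20sin(2x)
y'' + 4y = 0 ✓

Yes, it is a solution.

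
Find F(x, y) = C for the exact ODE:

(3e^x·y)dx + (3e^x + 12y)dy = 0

Verify exactness: ∂M/∂y = ∂N/∂x ✓
Find F(x,y) such that ∂F/∂x = M, ∂F/∂y = N
Solution: 3e^x·y + 6y² = C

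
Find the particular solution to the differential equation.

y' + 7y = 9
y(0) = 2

General solution: y = 9/7 + Ce^(-7x)
Applying y(0) = 2: C = 2 - 9/7 = 5/7
Particular solution: y = 9/7 + (5/7)e^(-7x)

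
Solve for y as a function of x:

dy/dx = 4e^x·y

Separating variables and integrating:
ln|y| = 4e^x + C

General solution: y = Ce^(4e^x)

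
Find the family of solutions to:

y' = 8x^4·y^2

Separating variables and integrating:
-1/y = 8x^5/5 + C

General solution: y^-1 = (-8/5)x^5 + C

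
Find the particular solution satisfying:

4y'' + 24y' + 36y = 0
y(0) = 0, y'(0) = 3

General solution: y = (C₁ + C₂x)e^(-3x)
Repeated root r = -3
Applying ICs: C₁ = 0, C₂ = 3
Particular solution: y = 3xe^(-3x)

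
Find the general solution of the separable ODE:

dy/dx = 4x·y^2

Separating variables and integrating:
-1/y = 2x^2 + C

General solution: y^-1 = -2x^2 + C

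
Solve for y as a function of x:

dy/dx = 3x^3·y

Separating variables and integrating:
ln|y| = 3x^4/4 + C

General solution: y = Ce^(3x^4/4)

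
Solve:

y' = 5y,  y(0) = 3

General solution: y = Ce^(5x)
Applying IC y(0) = 3:
Particular solution: y = 3e^(5x)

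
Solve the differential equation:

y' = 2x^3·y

Separating variables and integrating:
ln|y| = x^4/2 + C

General solution: y = Ce^(x^4/2)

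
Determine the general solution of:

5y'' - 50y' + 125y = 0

Characteristic equation: 5r² - 50r + 125 = 0
Divide by 5: r² - 10r + 25 = 0
Factored: (r - 5)² = 0
Repeated root: r = 5
General solution: y = (C₁ + C₂x)e^(5x)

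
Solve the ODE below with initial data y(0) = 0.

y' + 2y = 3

General solution: y = 3/2 + Ce^(-2x)
Applying y(0) = 0: C = 0 - 3/2 = -3/2
Particular solution: y = 3/2 - (3/2)e^(-2x)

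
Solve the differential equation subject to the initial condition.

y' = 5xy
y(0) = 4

General solution: y = Ce^(5x²/2)
Applying IC y(0) = 4:
Particular solution: y = 4e^(5x²/2)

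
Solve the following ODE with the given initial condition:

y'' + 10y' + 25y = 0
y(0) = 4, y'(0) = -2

General solution: y = (C₁ + C₂x)e^(-5x)
Repeated root r = -5
Applying ICs: C₁ = 4, C₂ = 18
Particular solution: y = (4 + 18x)e^(-5x)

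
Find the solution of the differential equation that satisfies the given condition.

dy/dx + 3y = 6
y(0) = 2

General solution: y = 2 + Ce^(-3x)
Applying y(0) = 2: C = 2 - 2 = 0
Particular solution: y = 2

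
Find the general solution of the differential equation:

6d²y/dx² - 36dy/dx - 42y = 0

Characteristic equation: 6r² - 36r - 42 = 0
Divide by 6: r² - 6r - 7 = 0
Roots: r = 7, -1 (distinct real)
General solution: y = C₁e^(7x) + C₂e^(-x)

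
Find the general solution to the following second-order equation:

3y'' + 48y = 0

Characteristic equation: 3r² + 48 = 0
Divide by 3: r² + 16 = 0
Roots: r = ±4i (complex conjugates)
General solution: y = C₁cos(4x) + C₂sin(4x)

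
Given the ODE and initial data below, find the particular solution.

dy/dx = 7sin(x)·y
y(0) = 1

General solution: y = Ce^(-7cos(x))
Applying IC y(0) = 1:
Particular solution: y = e^(7(1-cos(x)))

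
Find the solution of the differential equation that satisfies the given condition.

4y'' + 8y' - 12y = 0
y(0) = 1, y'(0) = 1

General solution: y = C₁e^x + C₂e^(-3x)
Applying ICs: C₁ = 1, C₂ = 0
Particular solution: y = e^x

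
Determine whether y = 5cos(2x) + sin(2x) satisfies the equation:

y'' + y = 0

Verification:
y'' = -20cos(2x) - 4sin(2x)
y'' + y ≠ 0 (frequency mismatch: got 4 instead of 1)

No, it is not a solution.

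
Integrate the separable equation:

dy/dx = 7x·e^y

Separating variables and integrating:
-e^(-y) = 7x²/2 + C

General solution: y = -ln(C - 7x²/2)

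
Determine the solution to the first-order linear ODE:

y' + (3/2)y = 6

Using integrating factor method:

General solution: y = 4 + Ce^(-3x/2)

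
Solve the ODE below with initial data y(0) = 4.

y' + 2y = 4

General solution: y = 2 + Ce^(-2x)
Applying y(0) = 4: C = 4 - 2 = 2
Particular solution: y = 2 + 2e^(-2x)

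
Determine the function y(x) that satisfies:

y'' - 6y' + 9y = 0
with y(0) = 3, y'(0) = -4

General solution: y = (C₁ + C₂x)e^(3x)
Repeated root r = 3
Applying ICs: C₁ = 3, C₂ = -13
Particular solution: y = (3 - 13x)e^(3x)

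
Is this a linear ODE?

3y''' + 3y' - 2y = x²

Yes. Linear (y and its derivatives appear to the first power only, no products of y terms)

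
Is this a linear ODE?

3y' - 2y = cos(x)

Yes. Linear (y and its derivatives appear to the first power only, no products of y terms)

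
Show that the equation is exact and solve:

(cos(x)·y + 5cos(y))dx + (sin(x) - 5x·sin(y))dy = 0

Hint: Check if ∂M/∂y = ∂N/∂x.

Verify exactness: ∂M/∂y = ∂N/∂x ✓
Find F(x,y) such that ∂F/∂x = M, ∂F/∂y = N
Solution: sin(x)·y + 5x·cos(y) = C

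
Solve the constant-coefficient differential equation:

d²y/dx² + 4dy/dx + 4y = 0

Characteristic equation: r² + 4r + 4 = 0
Factored: (r + 2)² = 0
Repeated root: r = -2
General solution: y = (C₁ + C₂x)e^(-2x)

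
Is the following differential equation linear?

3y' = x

Yes. Linear (y and its derivatives appear to the first power only, no products of y terms)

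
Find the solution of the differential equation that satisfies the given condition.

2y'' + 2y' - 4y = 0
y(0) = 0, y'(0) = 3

General solution: y = C₁e^x + C₂e^(-2x)
Applying ICs: C₁ = 1, C₂ = -1
Particular solution: y = e^x - e^(-2x)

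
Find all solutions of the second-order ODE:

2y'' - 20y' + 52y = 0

Characteristic equation: 2r² - 20r + 52 = 0
Divide by 2: r² - 10r + 26 = 0
Roots: r = 5 ± i (complex conjugates)
General solution: y = e^(5x)(C₁cos(x) + C₂sin(x))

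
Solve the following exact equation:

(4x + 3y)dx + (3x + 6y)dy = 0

Verify exactness: ∂M/∂y = ∂N/∂x ✓
Find F(x,y) such that ∂F/∂x = M, ∂F/∂y = N
Solution: 2x² + 3xy + 3y² = C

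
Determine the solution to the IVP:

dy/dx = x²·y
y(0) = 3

General solution: y = Ce^(x³/3)
Applying IC y(0) = 3:
Particular solution: y = 3e^(x³/3)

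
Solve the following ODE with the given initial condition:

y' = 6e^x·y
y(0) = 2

General solution: y = Ce^(6e^x)
Applying IC y(0) = 2:
Particular solution: y = 2e^(6(e^x - 1))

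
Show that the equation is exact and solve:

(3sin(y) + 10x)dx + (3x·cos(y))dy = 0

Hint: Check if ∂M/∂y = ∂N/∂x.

Verify exactness: ∂M/∂y = ∂N/∂x ✓
Find F(x,y) such that ∂F/∂x = M, ∂F/∂y = N
Solution: 3x·sin(y) + 5x² = C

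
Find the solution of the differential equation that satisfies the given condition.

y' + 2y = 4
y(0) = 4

General solution: y = 2 + Ce^(-2x)
Applying y(0) = 4: C = 4 - 2 = 2
Particular solution: y = 2 + 2e^(-2x)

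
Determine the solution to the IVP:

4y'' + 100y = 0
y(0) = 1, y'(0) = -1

General solution: y = C₁cos(5x) + C₂sin(5x)
Complex roots r = ±5i
Applying ICs: C₁ = 1, C₂ = -1/5
Particular solution: y = cos(5x) - (1/5)sin(5x)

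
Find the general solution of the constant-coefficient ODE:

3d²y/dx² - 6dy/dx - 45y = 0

Characteristic equation: 3r² - 6r - 45 = 0
Divide by 3: r² - 2r - 15 = 0
Roots: r = 5, -3 (distinct real)
General solution: y = C₁e^(5x) + C₂e^(-3x)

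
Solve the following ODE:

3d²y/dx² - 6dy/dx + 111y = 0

Characteristic equation: 3r² - 6r + 111 = 0
Divide by 3: r² - 2r + 37 = 0
Roots: r = 1 ± 6i (complex conjugates)
General solution: y = e^x(C₁cos(6x) + C₂sin(6x))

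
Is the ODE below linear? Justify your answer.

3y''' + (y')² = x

No. Nonlinear ((y')² term)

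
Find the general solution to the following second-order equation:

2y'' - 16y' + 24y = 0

Characteristic equation: 2r² - 16r + 24 = 0
Divide by 2: r² - 8r + 12 = 0
Roots: r = 6, 2 (distinct real)
General solution: y = C₁e^(6x) + C₂e^(2x)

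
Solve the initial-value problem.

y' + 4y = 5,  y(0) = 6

General solution: y = 5/4 + Ce^(-4x)
Applying y(0) = 6: C = 6 - 5/4 = 19/4
Particular solution: y = 5/4 + (19/4)e^(-4x)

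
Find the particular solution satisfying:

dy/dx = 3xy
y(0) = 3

General solution: y = Ce^(3x²/2)
Applying IC y(0) = 3:
Particular solution: y = 3e^(3x²/2)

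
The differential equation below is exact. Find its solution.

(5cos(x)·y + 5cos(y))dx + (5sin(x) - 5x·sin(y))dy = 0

Verify exactness: ∂M/∂y = ∂N/∂x ✓
Find F(x,y) such that ∂F/∂x = M, ∂F/∂y = N
Solution: 5sin(x)·y + 5x·cos(y) = C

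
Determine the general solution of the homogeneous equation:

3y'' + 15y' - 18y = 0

Characteristic equation: 3r² + 15r - 18 = 0
Divide by 3: r² + 5r - 6 = 0
Roots: r = 1, -6 (distinct real)
General solution: y = C₁e^x + C₂e^(-6x)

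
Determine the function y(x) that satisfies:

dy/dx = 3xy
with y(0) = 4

General solution: y = Ce^(3x²/2)
Applying IC y(0) = 4:
Particular solution: y = 4e^(3x²/2)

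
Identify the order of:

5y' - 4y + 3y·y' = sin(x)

The order is 1 (highest derivative is of order 1).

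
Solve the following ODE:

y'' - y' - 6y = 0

Characteristic equation: r² - r - 6 = 0
Roots: r = 3, -2 (distinct real)
General solution: y = C₁e^(3x) + C₂e^(-2x)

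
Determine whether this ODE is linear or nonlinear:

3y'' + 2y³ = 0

Nonlinear (y³ term)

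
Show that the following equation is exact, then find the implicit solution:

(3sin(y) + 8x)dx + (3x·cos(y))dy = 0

Verify exactness: ∂M/∂y = ∂N/∂x ✓
Find F(x,y) such that ∂F/∂x = M, ∂F/∂y = N
Solution: 3x·sin(y) + 4x² = C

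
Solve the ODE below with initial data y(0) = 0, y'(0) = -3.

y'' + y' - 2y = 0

General solution: y = C₁e^x + C₂e^(-2x)
Applying ICs: C₁ = -1, C₂ = 1
Particular solution: y = -e^x + e^(-2x)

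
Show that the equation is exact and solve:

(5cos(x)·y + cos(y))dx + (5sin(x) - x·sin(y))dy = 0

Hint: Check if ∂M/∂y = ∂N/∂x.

Verify exactness: ∂M/∂y = ∂N/∂x ✓
Find F(x,y) such that ∂F/∂x = M, ∂F/∂y = N
Solution: 5sin(x)·y + x·cos(y) = C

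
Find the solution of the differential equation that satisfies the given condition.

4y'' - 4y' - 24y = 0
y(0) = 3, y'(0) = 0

General solution: y = C₁e^(3x) + C₂e^(-2x)
Applying ICs: C₁ = 6/5, C₂ = 9/5
Particular solution: y = (6/5)e^(3x) + (9/5)e^(-2x)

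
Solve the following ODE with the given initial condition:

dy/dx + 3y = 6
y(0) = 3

General solution: y = 2 + Ce^(-3x)
Applying y(0) = 3: C = 3 - 2 = 1
Particular solution: y = 2 + e^(-3x)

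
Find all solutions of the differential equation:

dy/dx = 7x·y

Separating variables and integrating:
ln|y| = 7x^2/2 + C

General solution: y = Ce^(7x^2/2)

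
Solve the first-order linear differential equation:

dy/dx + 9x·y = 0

Using integrating factor method:

General solution: y = Ce^(-9x^2/2)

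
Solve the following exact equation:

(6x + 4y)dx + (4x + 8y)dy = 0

Verify exactness: ∂M/∂y = ∂N/∂x ✓
Find F(x,y) such that ∂F/∂x = M, ∂F/∂y = N
Solution: 3x² + 4xy + 4y² = C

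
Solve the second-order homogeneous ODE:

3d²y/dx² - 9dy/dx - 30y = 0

Characteristic equation: 3r² - 9r - 30 = 0
Divide by 3: r² - 3r - 10 = 0
Roots: r = 5, -2 (distinct real)
General solution: y = C₁e^(5x) + C₂e^(-2x)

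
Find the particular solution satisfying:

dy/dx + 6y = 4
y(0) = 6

General solution: y = 2/3 + Ce^(-6x)
Applying y(0) = 6: C = 6 - 2/3 = 16/3
Particular solution: y = 2/3 + (16/3)e^(-6x)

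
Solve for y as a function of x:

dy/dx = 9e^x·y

Separating variables and integrating:
ln|y| = 9e^x + C

General solution: y = Ce^(9e^x)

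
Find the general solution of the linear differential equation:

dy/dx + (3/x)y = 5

Using integrating factor method:

General solution: y = (5/4)x + Cx^(-3)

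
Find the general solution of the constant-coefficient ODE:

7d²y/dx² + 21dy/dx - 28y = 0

Characteristic equation: 7r² + 21r - 28 = 0
Divide by 7: r² + 3r - 4 = 0
Roots: r = 1, -4 (distinct real)
General solution: y = C₁e^x + C₂e^(-4x)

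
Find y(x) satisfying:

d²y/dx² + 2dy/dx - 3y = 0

Characteristic equation: r² + 2r - 3 = 0
Roots: r = 1, -3 (distinct real)
General solution: y = C₁e^x + C₂e^(-3x)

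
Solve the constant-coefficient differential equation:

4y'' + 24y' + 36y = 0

Characteristic equation: 4r² + 24r + 36 = 0
Divide by 4: r² + 6r + 9 = 0
Factored: (r + 3)² = 0
Repeated root: r = -3
General solution: y = (C₁ + C₂x)e^(-3x)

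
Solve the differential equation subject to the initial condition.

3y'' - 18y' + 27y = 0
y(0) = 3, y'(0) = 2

General solution: y = (C₁ + C₂x)e^(3x)
Repeated root r = 3
Applying ICs: C₁ = 3, C₂ = -7
Particular solution: y = (3 - 7x)e^(3x)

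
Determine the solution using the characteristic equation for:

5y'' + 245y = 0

Characteristic equation: 5r² + 245 = 0
Divide by 5: r² + 49 = 0
Roots: r = ±7i (complex conjugates)
General solution: y = C₁cos(7x) + C₂sin(7x)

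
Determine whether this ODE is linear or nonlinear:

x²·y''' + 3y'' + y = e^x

Linear (y and its derivatives appear to the first power only, no products of y terms)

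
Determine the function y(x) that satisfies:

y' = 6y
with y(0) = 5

General solution: y = Ce^(6x)
Applying IC y(0) = 5:
Particular solution: y = 5e^(6x)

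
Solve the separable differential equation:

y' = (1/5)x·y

Separating variables and integrating:
ln|y| = x^2/10 + C

General solution: y = Ce^(x^2/10)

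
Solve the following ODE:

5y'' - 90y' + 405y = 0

Characteristic equation: 5r² - 90r + 405 = 0
Divide by 5: r² - 18r + 81 = 0
Factored: (r - 9)² = 0
Repeated root: r = 9
General solution: y = (C₁ + C₂x)e^(9x)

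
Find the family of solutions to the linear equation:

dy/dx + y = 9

Using integrating factor method:

General solution: y = 9 + Ce^(-x)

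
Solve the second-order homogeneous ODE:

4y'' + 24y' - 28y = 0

Characteristic equation: 4r² + 24r - 28 = 0
Divide by 4: r² + 6r - 7 = 0
Roots: r = 1, -7 (distinct real)
General solution: y = C₁e^x + C₂e^(-7x)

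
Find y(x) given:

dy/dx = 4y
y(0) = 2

General solution: y = Ce^(4x)
Applying IC y(0) = 2:
Particular solution: y = 2e^(4x)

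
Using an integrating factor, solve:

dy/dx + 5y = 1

Using integrating factor method:

General solution: y = 1/5 + Ce^(-5x)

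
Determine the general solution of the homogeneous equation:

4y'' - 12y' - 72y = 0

Characteristic equation: 4r² - 12r - 72 = 0
Divide by 4: r² - 3r - 18 = 0
Roots: r = 6, -3 (distinct real)
General solution: y = C₁e^(6x) + C₂e^(-3x)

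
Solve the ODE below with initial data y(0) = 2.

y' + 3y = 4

General solution: y = 4/3 + Ce^(-3x)
Applying y(0) = 2: C = 2 - 4/3 = 2/3
Particular solution: y = 4/3 + (2/3)e^(-3x)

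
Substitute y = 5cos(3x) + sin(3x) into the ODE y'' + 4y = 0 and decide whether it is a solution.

Verification:
y'' = -45cos(3x) - 9sin(3x)
y'' + 4y ≠ 0 (frequency mismatch: got 9 instead of 4)

No, it is not a solution.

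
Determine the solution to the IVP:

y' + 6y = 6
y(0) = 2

General solution: y = 1 + Ce^(-6x)
Applying y(0) = 2: C = 2 - 1 = 1
Particular solution: y = 1 + e^(-6x)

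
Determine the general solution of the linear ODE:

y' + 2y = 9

Using integrating factor method:

General solution: y = 9/2 + Ce^(-2x)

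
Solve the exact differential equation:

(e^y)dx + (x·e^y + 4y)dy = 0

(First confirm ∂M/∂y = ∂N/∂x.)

Verify exactness: ∂M/∂y = ∂N/∂x ✓
Find F(x,y) such that ∂F/∂x = M, ∂F/∂y = N
Solution: x·e^y + 2y² = C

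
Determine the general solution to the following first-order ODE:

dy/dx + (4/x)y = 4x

Using integrating factor method:

General solution: y = (2/3)x^2 + Cx^(-4)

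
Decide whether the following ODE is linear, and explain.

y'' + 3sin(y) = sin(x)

Nonlinear (sin(y) is nonlinear in y)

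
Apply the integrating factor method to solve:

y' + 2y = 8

Using integrating factor method:

General solution: y = 4 + Ce^(-2x)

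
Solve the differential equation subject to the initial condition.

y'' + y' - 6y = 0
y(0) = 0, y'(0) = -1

General solution: y = C₁e^(2x) + C₂e^(-3x)
Applying ICs: C₁ = -1/5, C₂ = 1/5
Particular solution: y = -(1/5)e^(2x) + (1/5)e^(-3x)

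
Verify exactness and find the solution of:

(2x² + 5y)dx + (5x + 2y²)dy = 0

Verify exactness: ∂M/∂y = ∂N/∂x ✓
Find F(x,y) such that ∂F/∂x = M, ∂F/∂y = N
Solution: 2x³/3 + 5xy + 2y³/3 = C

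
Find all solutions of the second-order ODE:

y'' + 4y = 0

Characteristic equation: r² + 4 = 0
Roots: r = ±2i (complex conjugates)
General solution: y = C₁cos(2x) + C₂sin(2x)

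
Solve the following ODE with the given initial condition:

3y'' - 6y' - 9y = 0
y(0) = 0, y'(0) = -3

General solution: y = C₁e^(3x) + C₂e^(-x)
Applying ICs: C₁ = -3/4, C₂ = 3/4
Particular solution: y = -(3/4)e^(3x) + (3/4)e^(-x)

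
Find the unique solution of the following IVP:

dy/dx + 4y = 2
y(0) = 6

General solution: y = 1/2 + Ce^(-4x)
Applying y(0) = 6: C = 6 - 1/2 = 11/2
Particular solution: y = 1/2 + (11/2)e^(-4x)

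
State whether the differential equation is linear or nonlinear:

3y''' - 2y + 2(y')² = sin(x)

Nonlinear ((y')² term)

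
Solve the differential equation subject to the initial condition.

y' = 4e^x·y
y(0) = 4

General solution: y = Ce^(4e^x)
Applying IC y(0) = 4:
Particular solution: y = 4e^(4(e^x - 1))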